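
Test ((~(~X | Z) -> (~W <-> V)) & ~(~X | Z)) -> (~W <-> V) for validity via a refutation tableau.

Valid

Assume the negation and expand:
Initial set: {F (((~(~X | Z) -> (~W <-> V)) & ~(~X | Z)) -> (~W <-> V))}.
F (((~(~X | Z) -> (~W <-> V)) & ~(~X | Z)) -> (~W <-> V)): α-rule — add T ((~(~X | Z) -> (~W <-> V)) & ~(~X | Z)), F (~W <-> V).
T ((~(~X | Z) -> (~W <-> V)) & ~(~X | Z)): α-rule — add T (~(~X | Z) -> (~W <-> V)), T ~(~X | Z).
T ~(~X | Z): α-rule — add F ~X, F Z.
F (~W <-> V): β-rule — branch into T ~W, F V  //  F ~W, T V.
  branch 1 (add T ~W, F V):
    T (~(~X | Z) -> (~W <-> V)): β-rule — branch into F ~(~X | Z)  //  T (~W <-> V).
      branch 1.1 (add F ~(~X | Z)):
        F ~(~X | Z): β-rule — branch into T ~X  //  T Z.
          branch 1.1.1 (add T ~X):
            × closes — contains both X and ~X.
          branch 1.1.2 (add T Z):
            × closes — contains both Z and ~Z.
      branch 1.2 (add T (~W <-> V)):
        T (~W <-> V): β-rule — branch into T ~W, T V  //  F ~W, F V.
          branch 1.2.1 (add T ~W, T V):
            × closes — contains both V and ~V.
          branch 1.2.2 (add F ~W, F V):
            × closes — contains both W and ~W.
  branch 2 (add F ~W, T V):
    T (~(~X | Z) -> (~W <-> V)): β-rule — branch into F ~(~X | Z)  //  T (~W <-> V).
      branch 2.1 (add F ~(~X | Z)):
        F ~(~X | Z): β-rule — branch into T ~X  //  T Z.
          branch 2.1.1 (add T ~X):
            × closes — contains both X and ~X.
          branch 2.1.2 (add T Z):
            × closes — contains both Z and ~Z.
      branch 2.2 (add T (~W <-> V)):
        T (~W <-> V): β-rule — branch into T ~W, T V  //  F ~W, F V.
          branch 2.2.1 (add T ~W, T V):
            × closes — contains both W and ~W.
          branch 2.2.2 (add F ~W, F V):
            × closes — contains both V and ~V.
All 8 branches close.
Every branch closed, so the negation is unsatisfiable and the formula is valid.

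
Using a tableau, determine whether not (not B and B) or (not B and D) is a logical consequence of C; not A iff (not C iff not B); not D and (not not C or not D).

Yes

Initial set: {C; (not A iff (not C iff not B)); (not D and (not not C or not D)); not (not (not B and B) or (not B and D))}.
(not D and (not not C or not D)): α-rule — add not D, (not not C or not D).
not (not (not B and B) or (not B and D)): α-rule — add not not (not B and B), not (not B and D).
not not (not B and B): α-rule — add not B, B.
× closes — contains both B and not B.
All 1 branch closes.
Every branch closed, so the premises entail the conclusion.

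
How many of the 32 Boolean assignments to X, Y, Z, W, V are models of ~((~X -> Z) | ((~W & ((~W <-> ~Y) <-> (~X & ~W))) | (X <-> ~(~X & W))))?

2

Initial set: {~((~X -> Z) | ((~W & ((~W <-> ~Y) <-> (~X & ~W))) | (X <-> ~(~X & W))))}.
~((~X -> Z) | ((~W & ((~W <-> ~Y) <-> (~X & ~W))) | (X <-> ~(~X & W)))): α-rule — add ~(~X -> Z), ~((~W & ((~W <-> ~Y) <-> (~X & ~W))) | (X <-> ~(~X & W))).
~(~X -> Z): α-rule — add ~X, ~Z.
~((~W & ((~W <-> ~Y) <-> (~X & ~W))) | (X <-> ~(~X & W))): α-rule — add ~(~W & ((~W <-> ~Y) <-> (~X & ~W))), ~(X <-> ~(~X & W)).
~(~W & ((~W <-> ~Y) <-> (~X & ~W))): β-rule — branch into ~~W  //  ~((~W <-> ~Y) <-> (~X & ~W)).
  branch 1 (add ~~W):
    ~(X <-> ~(~X & W)): β-rule — branch into X, ~~(~X & W)  //  ~X, ~(~X & W).
      branch 1.1 (add X, ~~(~X & W)):
        × closes — contains both X and ~X.
      branch 1.2 (add ~X, ~(~X & W)):
        ~(~X & W): β-rule — branch into ~~X  //  ~W.
          branch 1.2.1 (add ~~X):
            × closes — contains both X and ~X.
          branch 1.2.2 (add ~W):
            × closes — contains both W and ~W.
  branch 2 (add ~((~W <-> ~Y) <-> (~X & ~W))):
    ~(X <-> ~(~X & W)): β-rule — branch into X, ~~(~X & W)  //  ~X, ~(~X & W).
      branch 2.1 (add X, ~~(~X & W)):
        × closes — contains both X and ~X.
      branch 2.2 (add ~X, ~(~X & W)):
        ~((~W <-> ~Y) <-> (~X & ~W)): β-rule — branch into (~W <-> ~Y), ~(~X & ~W)  //  ~(~W <-> ~Y), (~X & ~W).
          branch 2.2.1 (add (~W <-> ~Y), ~(~X & ~W)):
            ~(~X & W): β-rule — branch into ~~X  //  ~W.
              branch 2.2.1.1 (add ~~X):
                × closes — contains both X and ~X.
              branch 2.2.1.2 (add ~W):
                (~W <-> ~Y): β-rule — branch into ~W, ~Y  //  ~~W, ~~Y.
                  branch 2.2.1.2.1 (add ~W, ~Y):
                    ~(~X & ~W): β-rule — branch into ~~X  //  ~~W.
                      branch 2.2.1.2.1.1 (add ~~X):
                        × closes — contains both X and ~X.
                      branch 2.2.1.2.1.2 (add ~~W):
                        × closes — contains both W and ~W.
                  branch 2.2.1.2.2 (add ~~W, ~~Y):
                    × closes — contains both W and ~W.
          branch 2.2.2 (add ~(~W <-> ~Y), (~X & ~W)):
            (~X & ~W): α-rule — add ~X, ~W.
            ~(~X & W): β-rule — branch into ~~X  //  ~W.
              branch 2.2.2.1 (add ~~X):
                × closes — contains both X and ~X.
              branch 2.2.2.2 (add ~W):
                ~(~W <-> ~Y): β-rule — branch into ~W, ~~Y  //  ~~W, ~Y.
                  branch 2.2.2.2.1 (add ~W, ~~Y):
                    ○ open, literals {W=F, X=F, Y=T, Z=F}.
                  branch 2.2.2.2.2 (add ~~W, ~Y):
                    × closes — contains both W and ~W.
10 branches closed, 1 open.
Each open branch fixes some atoms; the unmentioned ones are free. Counting distinct full assignments: branch {W=F, X=F, Y=T, Z=F} (V) contributes 2 new. Total: 2.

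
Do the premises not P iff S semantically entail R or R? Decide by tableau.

No

Initial set: {T (not P iff S); F (R or R)}.
F (R or R): α-rule — add F R, F R.
T (not P iff S): β-rule — branch into T not P, T S  //  F not P, F S.
  branch 1 (add T not P, T S):
    ○ open, literals {P=false, R=false, S=true}.
  branch 2 (add F not P, F S):
    ○ open, literals {P=true, R=false, S=false}.
0 branches closed, 2 open.
An open branch gives a countermodel: P=false, R=false, S=true (unmentioned atoms arbitrary); the premises hold there but the conclusion fails.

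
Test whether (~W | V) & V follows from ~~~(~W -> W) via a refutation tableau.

No

Initial set: {~~~(~W -> W); ~((~W | V) & V)}.
~~~(~W -> W): drop double negation, giving ~(~W -> W).
~(~W -> W): α-rule — add ~W, ~W.
~((~W | V) & V): β-rule — branch into ~(~W | V)  //  ~V.
  branch 1 (add ~(~W | V)):
    ~(~W | V): α-rule — add ~~W, ~V.
    × closes — contains both W and ~W.
  branch 2 (add ~V):
    ○ open, literals {V=F, W=F}.
1 branch closed, 1 open.
An open branch gives a countermodel: V=F, W=F (unmentioned atoms arbitrary); the premises hold there but the conclusion fails.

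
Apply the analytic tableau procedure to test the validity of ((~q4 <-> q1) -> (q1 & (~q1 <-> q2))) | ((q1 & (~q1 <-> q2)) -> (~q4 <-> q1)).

Valid

Assume the negation and expand:
Initial set: {F (((~q4 <-> q1) -> (q1 & (~q1 <-> q2))) | ((q1 & (~q1 <-> q2)) -> (~q4 <-> q1)))}.
F (((~q4 <-> q1) -> (q1 & (~q1 <-> q2))) | ((q1 & (~q1 <-> q2)) -> (~q4 <-> q1))): α-rule — add F ((~q4 <-> q1) -> (q1 & (~q1 <-> q2))), F ((q1 & (~q1 <-> q2)) -> (~q4 <-> q1)).
F ((~q4 <-> q1) -> (q1 & (~q1 <-> q2))): α-rule — add T (~q4 <-> q1), F (q1 & (~q1 <-> q2)).
F ((q1 & (~q1 <-> q2)) -> (~q4 <-> q1)): α-rule — add T (q1 & (~q1 <-> q2)), F (~q4 <-> q1).
T (q1 & (~q1 <-> q2)): α-rule — add T q1, T (~q1 <-> q2).
T (~q4 <-> q1): β-rule — branch into T ~q4, T q1  //  F ~q4, F q1.
  branch 1 (add T ~q4, T q1):
    F (q1 & (~q1 <-> q2)): β-rule — branch into F q1  //  F (~q1 <-> q2).
      branch 1.1 (add F q1):
        × closes — contains both q1 and ~q1.
      branch 1.2 (add F (~q1 <-> q2)):
        F (~q4 <-> q1): β-rule — branch into T ~q4, F q1  //  F ~q4, T q1.
          branch 1.2.1 (add T ~q4, F q1):
            × closes — contains both q1 and ~q1.
          branch 1.2.2 (add F ~q4, T q1):
            × closes — contains both q4 and ~q4.
  branch 2 (add F ~q4, F q1):
    × closes — contains both q1 and ~q1.
All 4 branches close.
Every branch closed, so the negation is unsatisfiable and the formula is valid.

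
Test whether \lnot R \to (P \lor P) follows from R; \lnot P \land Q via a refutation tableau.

Initial set: {R; (\lnot P \land Q); \lnot (\lnot R \to (P \lor P))}.
(\lnot P \land Q): α-rule — add \lnot P, Q.
\lnot (\lnot R \to (P \lor P)): α-rule — add \lnot R, \lnot (P \lor P).
× closes — contains both R and \lnot R.
All 1 branch closes.
Every branch closed, so the premises entail the conclusion.

Yes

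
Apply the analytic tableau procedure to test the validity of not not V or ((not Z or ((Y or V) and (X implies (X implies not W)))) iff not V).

Not valid

Assume the negation and expand:
Initial set: {not (not not V or ((not Z or ((Y or V) and (X implies (X implies not W)))) iff not V))}.
not (not not V or ((not Z or ((Y or V) and (X implies (X implies not W)))) iff not V)): α-rule — add not not not V, not ((not Z or ((Y or V) and (X implies (X implies not W)))) iff not V).
not not not V: drop double negation, giving not V.
not ((not Z or ((Y or V) and (X implies (X implies not W)))) iff not V): β-rule — branch into (not Z or ((Y or V) and (X implies (X implies not W)))), not not V  //  not (not Z or ((Y or V) and (X implies (X implies not W)))), not V.
  branch 1 (add (not Z or ((Y or V) and (X implies (X implies not W)))), not not V):
    × closes — contains both V and not V.
  branch 2 (add not (not Z or ((Y or V) and (X implies (X implies not W)))), not V):
    not (not Z or ((Y or V) and (X implies (X implies not W)))): α-rule — add not not Z, not ((Y or V) and (X implies (X implies not W))).
    not ((Y or V) and (X implies (X implies not W))): β-rule — branch into not (Y or V)  //  not (X implies (X implies not W)).
      branch 2.1 (add not (Y or V)):
        not (Y or V): α-rule — add not Y, not V.
        ○ open, literals {V=F, Y=F, Z=T}.
      branch 2.2 (add not (X implies (X implies not W))):
        not (X implies (X implies not W)): α-rule — add X, not (X implies not W).
        not (X implies not W): α-rule — add X, not not W.
        ○ open, literals {V=F, W=T, X=T, Z=T}.
1 branch closed, 2 open.
An open branch gives a countermodel: V=F, Y=F, Z=T (unmentioned atoms arbitrary); under it the original formula is false.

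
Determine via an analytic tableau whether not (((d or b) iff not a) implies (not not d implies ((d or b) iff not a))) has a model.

Unsatisfiable

Initial set: {not (((d or b) iff not a) implies (not not d implies ((d or b) iff not a)))}.
not (((d or b) iff not a) implies (not not d implies ((d or b) iff not a))): α-rule — add ((d or b) iff not a), not (not not d implies ((d or b) iff not a)).
not (not not d implies ((d or b) iff not a)): α-rule — add not not d, not ((d or b) iff not a).
not not d: drop double negation, giving d.
((d or b) iff not a): β-rule — branch into (d or b), not a  //  not (d or b), not not a.
  branch 1 (add (d or b), not a):
    not ((d or b) iff not a): β-rule — branch into (d or b), not not a  //  not (d or b), not a.
      branch 1.1 (add (d or b), not not a):
        × closes — contains both a and not a.
      branch 1.2 (add not (d or b), not a):
        not (d or b): α-rule — add not d, not b.
        × closes — contains both d and not d.
  branch 2 (add not (d or b), not not a):
    not (d or b): α-rule — add not d, not b.
    × closes — contains both d and not d.
All 3 branches close.
Every branch closed; the formula is unsatisfiable.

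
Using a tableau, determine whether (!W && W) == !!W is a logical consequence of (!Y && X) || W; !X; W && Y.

No

Initial set: {((!Y && X) || W); !X; (W && Y); !((!W && W) == !!W)}.
(W && Y): α-rule — add W, Y.
((!Y && X) || W): β-rule — branch into (!Y && X)  //  W.
  branch 1 (add (!Y && X)):
    (!Y && X): α-rule — add !Y, X.
    × closes — contains both Y and !Y.
  branch 2 (add W):
    !((!W && W) == !!W): β-rule — branch into (!W && W), !!!W  //  !(!W && W), !!W.
      branch 2.1 (add (!W && W), !!!W):
        (!W && W): α-rule — add !W, W.
        × closes — contains both W and !W.
      branch 2.2 (add !(!W && W), !!W):
        !!W: drop double negation, giving W.
        !(!W && W): β-rule — branch into !!W  //  !W.
          branch 2.2.1 (add !!W):
            ○ open, literals {W=T, X=F, Y=T}.
          branch 2.2.2 (add !W):
            × closes — contains both W and !W.
3 branches closed, 1 open.
An open branch gives a countermodel: W=T, X=F, Y=T (unmentioned atoms arbitrary); the premises hold there but the conclusion fails.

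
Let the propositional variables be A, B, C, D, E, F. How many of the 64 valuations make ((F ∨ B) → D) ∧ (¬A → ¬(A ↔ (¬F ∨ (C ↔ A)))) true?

Initial set: {(((F ∨ B) → D) ∧ (¬A → ¬(A ↔ (¬F ∨ (C ↔ A)))))}.
(((F ∨ B) → D) ∧ (¬A → ¬(A ↔ (¬F ∨ (C ↔ A))))): α-rule — add ((F ∨ B) → D), (¬A → ¬(A ↔ (¬F ∨ (C ↔ A)))).
((F ∨ B) → D): β-rule — branch into ¬(F ∨ B)  //  D.
  branch 1 (add ¬(F ∨ B)):
    ¬(F ∨ B): α-rule — add ¬F, ¬B.
    (¬A → ¬(A ↔ (¬F ∨ (C ↔ A)))): β-rule — branch into ¬¬A  //  ¬(A ↔ (¬F ∨ (C ↔ A))).
      branch 1.1 (add ¬¬A):
        ○ open, literals {A=1, B=0, F=0}.
      branch 1.2 (add ¬(A ↔ (¬F ∨ (C ↔ A)))):
        ¬(A ↔ (¬F ∨ (C ↔ A))): β-rule — branch into A, ¬(¬F ∨ (C ↔ A))  //  ¬A, (¬F ∨ (C ↔ A)).
          branch 1.2.1 (add A, ¬(¬F ∨ (C ↔ A))):
            ¬(¬F ∨ (C ↔ A)): α-rule — add ¬¬F, ¬(C ↔ A).
            × closes — contains both F and ¬F.
          branch 1.2.2 (add ¬A, (¬F ∨ (C ↔ A))):
            (¬F ∨ (C ↔ A)): β-rule — branch into ¬F  //  (C ↔ A).
              branch 1.2.2.1 (add ¬F):
                ○ open, literals {A=0, B=0, F=0}.
              branch 1.2.2.2 (add (C ↔ A)):
                (C ↔ A): β-rule — branch into C, A  //  ¬C, ¬A.
                  branch 1.2.2.2.1 (add C, A):
                    × closes — contains both A and ¬A.
                  branch 1.2.2.2.2 (add ¬C, ¬A):
                    ○ open, literals {A=0, B=0, C=0, F=0}.
  branch 2 (add D):
    (¬A → ¬(A ↔ (¬F ∨ (C ↔ A)))): β-rule — branch into ¬¬A  //  ¬(A ↔ (¬F ∨ (C ↔ A))).
      branch 2.1 (add ¬¬A):
        ○ open, literals {A=1, D=1}.
      branch 2.2 (add ¬(A ↔ (¬F ∨ (C ↔ A)))):
        ¬(A ↔ (¬F ∨ (C ↔ A))): β-rule — branch into A, ¬(¬F ∨ (C ↔ A))  //  ¬A, (¬F ∨ (C ↔ A)).
          branch 2.2.1 (add A, ¬(¬F ∨ (C ↔ A))):
            ¬(¬F ∨ (C ↔ A)): α-rule — add ¬¬F, ¬(C ↔ A).
            ¬(C ↔ A): β-rule — branch into C, ¬A  //  ¬C, A.
              branch 2.2.1.1 (add C, ¬A):
                × closes — contains both A and ¬A.
              branch 2.2.1.2 (add ¬C, A):
                ○ open, literals {A=1, C=0, D=1, F=1}.
          branch 2.2.2 (add ¬A, (¬F ∨ (C ↔ A))):
            (¬F ∨ (C ↔ A)): β-rule — branch into ¬F  //  (C ↔ A).
              branch 2.2.2.1 (add ¬F):
                ○ open, literals {A=0, D=1, F=0}.
              branch 2.2.2.2 (add (C ↔ A)):
                (C ↔ A): β-rule — branch into C, A  //  ¬C, ¬A.
                  branch 2.2.2.2.1 (add C, A):
                    × closes — contains both A and ¬A.
                  branch 2.2.2.2.2 (add ¬C, ¬A):
                    ○ open, literals {A=0, C=0, D=1}.
4 branches closed, 7 open.
Each open branch fixes some atoms; the unmentioned ones are free. Counting distinct full assignments: branch {A=1, B=0, F=0} (C, D, E) contributes 8 new; branch {A=0, B=0, F=0} (C, D, E) contributes 8 new; branch {A=0, B=0, C=0, F=0} (D, E) contributes 0 new; branch {A=1, D=1} (B, C, E, F) contributes 12 new; branch {A=1, C=0, D=1, F=1} (B, E) contributes 0 new; branch {A=0, D=1, F=0} (B, C, E) contributes 4 new; branch {A=0, C=0, D=1} (B, E, F) contributes 4 new. Total: 36.

36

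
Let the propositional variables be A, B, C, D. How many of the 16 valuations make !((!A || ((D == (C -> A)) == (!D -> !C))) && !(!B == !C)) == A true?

9

Initial set: {(!((!A || ((D == (C -> A)) == (!D -> !C))) && !(!B == !C)) == A)}.
(!((!A || ((D == (C -> A)) == (!D -> !C))) && !(!B == !C)) == A): β-rule — branch into !((!A || ((D == (C -> A)) == (!D -> !C))) && !(!B == !C)), A  //  !!((!A || ((D == (C -> A)) == (!D -> !C))) && !(!B == !C)), !A.
  branch 1 (add !((!A || ((D == (C -> A)) == (!D -> !C))) && !(!B == !C)), A):
    !((!A || ((D == (C -> A)) == (!D -> !C))) && !(!B == !C)): β-rule — branch into !(!A || ((D == (C -> A)) == (!D -> !C)))  //  !!(!B == !C).
      branch 1.1 (add !(!A || ((D == (C -> A)) == (!D -> !C)))):
        !(!A || ((D == (C -> A)) == (!D -> !C))): α-rule — add !!A, !((D == (C -> A)) == (!D -> !C)).
        !((D == (C -> A)) == (!D -> !C)): β-rule — branch into (D == (C -> A)), !(!D -> !C)  //  !(D == (C -> A)), (!D -> !C).
          branch 1.1.1 (add (D == (C -> A)), !(!D -> !C)):
            !(!D -> !C): α-rule — add !D, !!C.
            (D == (C -> A)): β-rule — branch into D, (C -> A)  //  !D, !(C -> A).
              branch 1.1.1.1 (add D, (C -> A)):
                × closes — contains both D and !D.
              branch 1.1.1.2 (add !D, !(C -> A)):
                !(C -> A): α-rule — add C, !A.
                × closes — contains both A and !A.
          branch 1.1.2 (add !(D == (C -> A)), (!D -> !C)):
            !(D == (C -> A)): β-rule — branch into D, !(C -> A)  //  !D, (C -> A).
              branch 1.1.2.1 (add D, !(C -> A)):
                !(C -> A): α-rule — add C, !A.
                × closes — contains both A and !A.
              branch 1.1.2.2 (add !D, (C -> A)):
                (!D -> !C): β-rule — branch into !!D  //  !C.
                  branch 1.1.2.2.1 (add !!D):
                    × closes — contains both D and !D.
                  branch 1.1.2.2.2 (add !C):
                    (C -> A): β-rule — branch into !C  //  A.
                      branch 1.1.2.2.2.1 (add !C):
                        ○ open, literals {A=true, C=false, D=false}.
                      branch 1.1.2.2.2.2 (add A):
                        ○ open, literals {A=true, C=false, D=false}.
      branch 1.2 (add !!(!B == !C)):
        !!(!B == !C): β-rule — branch into !B, !C  //  !!B, !!C.
          branch 1.2.1 (add !B, !C):
            ○ open, literals {A=true, B=false, C=false}.
          branch 1.2.2 (add !!B, !!C):
            ○ open, literals {A=true, B=true, C=true}.
  branch 2 (add !!((!A || ((D == (C -> A)) == (!D -> !C))) && !(!B == !C)), !A):
    !!((!A || ((D == (C -> A)) == (!D -> !C))) && !(!B == !C)): α-rule — add (!A || ((D == (C -> A)) == (!D -> !C))), !(!B == !C).
    (!A || ((D == (C -> A)) == (!D -> !C))): β-rule — branch into !A  //  ((D == (C -> A)) == (!D -> !C)).
      branch 2.1 (add !A):
        !(!B == !C): β-rule — branch into !B, !!C  //  !!B, !C.
          branch 2.1.1 (add !B, !!C):
            ○ open, literals {A=false, B=false, C=true}.
          branch 2.1.2 (add !!B, !C):
            ○ open, literals {A=false, B=true, C=false}.
      branch 2.2 (add ((D == (C -> A)) == (!D -> !C))):
        !(!B == !C): β-rule — branch into !B, !!C  //  !!B, !C.
          branch 2.2.1 (add !B, !!C):
            ((D == (C -> A)) == (!D -> !C)): β-rule — branch into (D == (C -> A)), (!D -> !C)  //  !(D == (C -> A)), !(!D -> !C).
              branch 2.2.1.1 (add (D == (C -> A)), (!D -> !C)):
                (D == (C -> A)): β-rule — branch into D, (C -> A)  //  !D, !(C -> A).
                  branch 2.2.1.1.1 (add D, (C -> A)):
                    (!D -> !C): β-rule — branch into !!D  //  !C.
                      branch 2.2.1.1.1.1 (add !!D):
                        (C -> A): β-rule — branch into !C  //  A.
                          branch 2.2.1.1.1.1.1 (add !C):
                            × closes — contains both C and !C.
                          branch 2.2.1.1.1.1.2 (add A):
                            × closes — contains both A and !A.
                      branch 2.2.1.1.1.2 (add !C):
                        × closes — contains both C and !C.
                  branch 2.2.1.1.2 (add !D, !(C -> A)):
                    !(C -> A): α-rule — add C, !A.
                    (!D -> !C): β-rule — branch into !!D  //  !C.
                      branch 2.2.1.1.2.1 (add !!D):
                        × closes — contains both D and !D.
                      branch 2.2.1.1.2.2 (add !C):
                        × closes — contains both C and !C.
              branch 2.2.1.2 (add !(D == (C -> A)), !(!D -> !C)):
                !(!D -> !C): α-rule — add !D, !!C.
                !(D == (C -> A)): β-rule — branch into D, !(C -> A)  //  !D, (C -> A).
                  branch 2.2.1.2.1 (add D, !(C -> A)):
                    × closes — contains both D and !D.
                  branch 2.2.1.2.2 (add !D, (C -> A)):
                    (C -> A): β-rule — branch into !C  //  A.
                      branch 2.2.1.2.2.1 (add !C):
                        × closes — contains both C and !C.
                      branch 2.2.1.2.2.2 (add A):
                        × closes — contains both A and !A.
          branch 2.2.2 (add !!B, !C):
            ((D == (C -> A)) == (!D -> !C)): β-rule — branch into (D == (C -> A)), (!D -> !C)  //  !(D == (C -> A)), !(!D -> !C).
              branch 2.2.2.1 (add (D == (C -> A)), (!D -> !C)):
                (D == (C -> A)): β-rule — branch into D, (C -> A)  //  !D, !(C -> A).
                  branch 2.2.2.1.1 (add D, (C -> A)):
                    (!D -> !C): β-rule — branch into !!D  //  !C.
                      branch 2.2.2.1.1.1 (add !!D):
                        (C -> A): β-rule — branch into !C  //  A.
                          branch 2.2.2.1.1.1.1 (add !C):
                            ○ open, literals {A=false, B=true, C=false, D=true}.
                          branch 2.2.2.1.1.1.2 (add A):
                            × closes — contains both A and !A.
                      branch 2.2.2.1.1.2 (add !C):
                        (C -> A): β-rule — branch into !C  //  A.
                          branch 2.2.2.1.1.2.1 (add !C):
                            ○ open, literals {A=false, B=true, C=false, D=true}.
                          branch 2.2.2.1.1.2.2 (add A):
                            × closes — contains both A and !A.
                  branch 2.2.2.1.2 (add !D, !(C -> A)):
                    !(C -> A): α-rule — add C, !A.
                    × closes — contains both C and !C.
              branch 2.2.2.2 (add !(D == (C -> A)), !(!D -> !C)):
                !(!D -> !C): α-rule — add !D, !!C.
                × closes — contains both C and !C.
16 branches closed, 8 open.
Each open branch fixes some atoms; the unmentioned ones are free. Counting distinct full assignments: branch {A=true, C=false, D=false} (B) contributes 2 new; branch {A=true, C=false, D=false} (B) contributes 0 new; branch {A=true, B=false, C=false} (D) contributes 1 new; branch {A=true, B=true, C=true} (D) contributes 2 new; branch {A=false, B=false, C=true} (D) contributes 2 new; branch {A=false, B=true, C=false} (D) contributes 2 new; branch {A=false, B=true, C=false, D=true} (none free) contributes 0 new; branch {A=false, B=true, C=false, D=true} (none free) contributes 0 new. Total: 9.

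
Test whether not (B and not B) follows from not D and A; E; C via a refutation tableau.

Yes

Initial set: {(not D and A); E; C; not not (B and not B)}.
(not D and A): α-rule — add not D, A.
not not (B and not B): α-rule — add B, not B.
× closes — contains both B and not B.
All 1 branch closes.
Every branch closed, so the premises entail the conclusion.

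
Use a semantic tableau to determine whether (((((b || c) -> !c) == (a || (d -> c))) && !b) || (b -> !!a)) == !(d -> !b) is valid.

Assume the negation and expand:
Initial set: {!((((((b || c) -> !c) == (a || (d -> c))) && !b) || (b -> !!a)) == !(d -> !b))}.
!((((((b || c) -> !c) == (a || (d -> c))) && !b) || (b -> !!a)) == !(d -> !b)): β-rule — branch into (((((b || c) -> !c) == (a || (d -> c))) && !b) || (b -> !!a)), !!(d -> !b)  //  !(((((b || c) -> !c) == (a || (d -> c))) && !b) || (b -> !!a)), !(d -> !b).
  branch 1 (add (((((b || c) -> !c) == (a || (d -> c))) && !b) || (b -> !!a)), !!(d -> !b)):
    (((((b || c) -> !c) == (a || (d -> c))) && !b) || (b -> !!a)): β-rule — branch into ((((b || c) -> !c) == (a || (d -> c))) && !b)  //  (b -> !!a).
      branch 1.1 (add ((((b || c) -> !c) == (a || (d -> c))) && !b)):
        ((((b || c) -> !c) == (a || (d -> c))) && !b): α-rule — add (((b || c) -> !c) == (a || (d -> c))), !b.
        !!(d -> !b): β-rule — branch into !d  //  !b.
          branch 1.1.1 (add !d):
            (((b || c) -> !c) == (a || (d -> c))): β-rule — branch into ((b || c) -> !c), (a || (d -> c))  //  !((b || c) -> !c), !(a || (d -> c)).
              branch 1.1.1.1 (add ((b || c) -> !c), (a || (d -> c))):
                ((b || c) -> !c): β-rule — branch into !(b || c)  //  !c.
                  branch 1.1.1.1.1 (add !(b || c)):
                    !(b || c): α-rule — add !b, !c.
                    (a || (d -> c)): β-rule — branch into a  //  (d -> c).
                      branch 1.1.1.1.1.1 (add a):
                        ○ open, literals {a=T, b=F, c=F, d=F}.
                      branch 1.1.1.1.1.2 (add (d -> c)):
                        (d -> c): β-rule — branch into !d  //  c.
                          branch 1.1.1.1.1.2.1 (add !d):
                            ○ open, literals {b=F, c=F, d=F}.
                          branch 1.1.1.1.1.2.2 (add c):
                            × closes — contains both c and !c.
                  branch 1.1.1.1.2 (add !c):
                    (a || (d -> c)): β-rule — branch into a  //  (d -> c).
                      branch 1.1.1.1.2.1 (add a):
                        ○ open, literals {a=T, b=F, c=F, d=F}.
                      branch 1.1.1.1.2.2 (add (d -> c)):
                        (d -> c): β-rule — branch into !d  //  c.
                          branch 1.1.1.1.2.2.1 (add !d):
                            ○ open, literals {b=F, c=F, d=F}.
                          branch 1.1.1.1.2.2.2 (add c):
                            × closes — contains both c and !c.
              branch 1.1.1.2 (add !((b || c) -> !c), !(a || (d -> c))):
                !((b || c) -> !c): α-rule — add (b || c), !!c.
                !(a || (d -> c)): α-rule — add !a, !(d -> c).
                !(d -> c): α-rule — add d, !c.
                × closes — contains both d and !d.
          branch 1.1.2 (add !b):
            (((b || c) -> !c) == (a || (d -> c))): β-rule — branch into ((b || c) -> !c), (a || (d -> c))  //  !((b || c) -> !c), !(a || (d -> c)).
              branch 1.1.2.1 (add ((b || c) -> !c), (a || (d -> c))):
                ((b || c) -> !c): β-rule — branch into !(b || c)  //  !c.
                  branch 1.1.2.1.1 (add !(b || c)):
                    !(b || c): α-rule — add !b, !c.
                    (a || (d -> c)): β-rule — branch into a  //  (d -> c).
                      branch 1.1.2.1.1.1 (add a):
                        ○ open, literals {a=T, b=F, c=F}.
                      branch 1.1.2.1.1.2 (add (d -> c)):
                        (d -> c): β-rule — branch into !d  //  c.
                          branch 1.1.2.1.1.2.1 (add !d):
                            ○ open, literals {b=F, c=F, d=F}.
                          branch 1.1.2.1.1.2.2 (add c):
                            × closes — contains both c and !c.
                  branch 1.1.2.1.2 (add !c):
                    (a || (d -> c)): β-rule — branch into a  //  (d -> c).
                      branch 1.1.2.1.2.1 (add a):
                        ○ open, literals {a=T, b=F, c=F}.
                      branch 1.1.2.1.2.2 (add (d -> c)):
                        (d -> c): β-rule — branch into !d  //  c.
                          branch 1.1.2.1.2.2.1 (add !d):
                            ○ open, literals {b=F, c=F, d=F}.
                          branch 1.1.2.1.2.2.2 (add c):
                            × closes — contains both c and !c.
              branch 1.1.2.2 (add !((b || c) -> !c), !(a || (d -> c))):
                !((b || c) -> !c): α-rule — add (b || c), !!c.
                !(a || (d -> c)): α-rule — add !a, !(d -> c).
                !(d -> c): α-rule — add d, !c.
                × closes — contains both c and !c.
      branch 1.2 (add (b -> !!a)):
        !!(d -> !b): β-rule — branch into !d  //  !b.
          branch 1.2.1 (add !d):
            (b -> !!a): β-rule — branch into !b  //  !!a.
              branch 1.2.1.1 (add !b):
                ○ open, literals {b=F, d=F}.
              branch 1.2.1.2 (add !!a):
                !!a: drop double negation, giving a.
                ○ open, literals {a=T, d=F}.
          branch 1.2.2 (add !b):
            (b -> !!a): β-rule — branch into !b  //  !!a.
              branch 1.2.2.1 (add !b):
                ○ open, literals {b=F}.
              branch 1.2.2.2 (add !!a):
                !!a: drop double negation, giving a.
                ○ open, literals {a=T, b=F}.
  branch 2 (add !(((((b || c) -> !c) == (a || (d -> c))) && !b) || (b -> !!a)), !(d -> !b)):
    !(((((b || c) -> !c) == (a || (d -> c))) && !b) || (b -> !!a)): α-rule — add !((((b || c) -> !c) == (a || (d -> c))) && !b), !(b -> !!a).
    !(d -> !b): α-rule — add d, !!b.
    !(b -> !!a): α-rule — add b, !!!a.
    !!!a: drop double negation, giving !a.
    !((((b || c) -> !c) == (a || (d -> c))) && !b): β-rule — branch into !(((b || c) -> !c) == (a || (d -> c)))  //  !!b.
      branch 2.1 (add !(((b || c) -> !c) == (a || (d -> c)))):
        !(((b || c) -> !c) == (a || (d -> c))): β-rule — branch into ((b || c) -> !c), !(a || (d -> c))  //  !((b || c) -> !c), (a || (d -> c)).
          branch 2.1.1 (add ((b || c) -> !c), !(a || (d -> c))):
            !(a || (d -> c)): α-rule — add !a, !(d -> c).
            !(d -> c): α-rule — add d, !c.
            ((b || c) -> !c): β-rule — branch into !(b || c)  //  !c.
              branch 2.1.1.1 (add !(b || c)):
                !(b || c): α-rule — add !b, !c.
                × closes — contains both b and !b.
              branch 2.1.1.2 (add !c):
                ○ open, literals {a=F, b=T, c=F, d=T}.
          branch 2.1.2 (add !((b || c) -> !c), (a || (d -> c))):
            !((b || c) -> !c): α-rule — add (b || c), !!c.
            (a || (d -> c)): β-rule — branch into a  //  (d -> c).
              branch 2.1.2.1 (add a):
                × closes — contains both a and !a.
              branch 2.1.2.2 (add (d -> c)):
                (b || c): β-rule — branch into b  //  c.
                  branch 2.1.2.2.1 (add b):
                    (d -> c): β-rule — branch into !d  //  c.
                      branch 2.1.2.2.1.1 (add !d):
                        × closes — contains both d and !d.
                      branch 2.1.2.2.1.2 (add c):
                        ○ open, literals {a=F, b=T, c=T, d=T}.
                  branch 2.1.2.2.2 (add c):
                    (d -> c): β-rule — branch into !d  //  c.
                      branch 2.1.2.2.2.1 (add !d):
                        × closes — contains both d and !d.
                      branch 2.1.2.2.2.2 (add c):
                        ○ open, literals {a=F, b=T, c=T, d=T}.
      branch 2.2 (add !!b):
        ○ open, literals {a=F, b=T, d=T}.
10 branches closed, 16 open.
An open branch gives a countermodel: a=T, b=F, c=F, d=F (unmentioned atoms arbitrary); under it the original formula is false.

Not valid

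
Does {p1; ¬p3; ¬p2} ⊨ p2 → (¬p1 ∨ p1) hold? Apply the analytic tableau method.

Initial set: {p1; ¬p3; ¬p2; ¬(p2 → (¬p1 ∨ p1))}.
¬(p2 → (¬p1 ∨ p1)): α-rule — add p2, ¬(¬p1 ∨ p1).
× closes — contains both p2 and ¬p2.
All 1 branch closes.
Every branch closed, so the premises entail the conclusion.

Yes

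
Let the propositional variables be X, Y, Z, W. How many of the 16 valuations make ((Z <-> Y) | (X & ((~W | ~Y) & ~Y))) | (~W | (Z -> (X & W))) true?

15

Initial set: {(((Z <-> Y) | (X & ((~W | ~Y) & ~Y))) | (~W | (Z -> (X & W))))}.
(((Z <-> Y) | (X & ((~W | ~Y) & ~Y))) | (~W | (Z -> (X & W)))): β-rule — branch into ((Z <-> Y) | (X & ((~W | ~Y) & ~Y)))  //  (~W | (Z -> (X & W))).
  branch 1 (add ((Z <-> Y) | (X & ((~W | ~Y) & ~Y)))):
    ((Z <-> Y) | (X & ((~W | ~Y) & ~Y))): β-rule — branch into (Z <-> Y)  //  (X & ((~W | ~Y) & ~Y)).
      branch 1.1 (add (Z <-> Y)):
        (Z <-> Y): β-rule — branch into Z, Y  //  ~Z, ~Y.
          branch 1.1.1 (add Z, Y):
            ○ open, literals {Y=true, Z=true}.
          branch 1.1.2 (add ~Z, ~Y):
            ○ open, literals {Y=false, Z=false}.
      branch 1.2 (add (X & ((~W | ~Y) & ~Y))):
        (X & ((~W | ~Y) & ~Y)): α-rule — add X, ((~W | ~Y) & ~Y).
        ((~W | ~Y) & ~Y): α-rule — add (~W | ~Y), ~Y.
        (~W | ~Y): β-rule — branch into ~W  //  ~Y.
          branch 1.2.1 (add ~W):
            ○ open, literals {W=false, X=true, Y=false}.
          branch 1.2.2 (add ~Y):
            ○ open, literals {X=true, Y=false}.
  branch 2 (add (~W | (Z -> (X & W)))):
    (~W | (Z -> (X & W))): β-rule — branch into ~W  //  (Z -> (X & W)).
      branch 2.1 (add ~W):
        ○ open, literals {W=false}.
      branch 2.2 (add (Z -> (X & W))):
        (Z -> (X & W)): β-rule — branch into ~Z  //  (X & W).
          branch 2.2.1 (add ~Z):
            ○ open, literals {Z=false}.
          branch 2.2.2 (add (X & W)):
            (X & W): α-rule — add X, W.
            ○ open, literals {W=true, X=true}.
0 branches closed, 7 open.
Each open branch fixes some atoms; the unmentioned ones are free. Counting distinct full assignments: branch {Y=true, Z=true} (X, W) contributes 4 new; branch {Y=false, Z=false} (X, W) contributes 4 new; branch {W=false, X=true, Y=false} (Z) contributes 1 new; branch {X=true, Y=false} (Z, W) contributes 1 new; branch {W=false} (X, Y, Z) contributes 3 new; branch {Z=false} (X, Y, W) contributes 2 new; branch {W=true, X=true} (Y, Z) contributes 0 new. Total: 15.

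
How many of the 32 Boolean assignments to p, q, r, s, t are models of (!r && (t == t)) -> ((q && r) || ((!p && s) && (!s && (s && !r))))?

Initial set: {((!r && (t == t)) -> ((q && r) || ((!p && s) && (!s && (s && !r)))))}.
((!r && (t == t)) -> ((q && r) || ((!p && s) && (!s && (s && !r))))): β-rule — branch into !(!r && (t == t))  //  ((q && r) || ((!p && s) && (!s && (s && !r)))).
  branch 1 (add !(!r && (t == t))):
    !(!r && (t == t)): β-rule — branch into !!r  //  !(t == t).
      branch 1.1 (add !!r):
        ○ open, literals {r=1}.
      branch 1.2 (add !(t == t)):
        !(t == t): β-rule — branch into t, !t  //  !t, t.
          branch 1.2.1 (add t, !t):
            × closes — contains both t and !t.
          branch 1.2.2 (add !t, t):
            × closes — contains both t and !t.
  branch 2 (add ((q && r) || ((!p && s) && (!s && (s && !r))))):
    ((q && r) || ((!p && s) && (!s && (s && !r)))): β-rule — branch into (q && r)  //  ((!p && s) && (!s && (s && !r))).
      branch 2.1 (add (q && r)):
        (q && r): α-rule — add q, r.
        ○ open, literals {q=1, r=1}.
      branch 2.2 (add ((!p && s) && (!s && (s && !r)))):
        ((!p && s) && (!s && (s && !r))): α-rule — add (!p && s), (!s && (s && !r)).
        (!p && s): α-rule — add !p, s.
        (!s && (s && !r)): α-rule — add !s, (s && !r).
        × closes — contains both s and !s.
3 branches closed, 2 open.
Each open branch fixes some atoms; the unmentioned ones are free. Counting distinct full assignments: branch {r=1} (p, q, s, t) contributes 16 new; branch {q=1, r=1} (p, s, t) contributes 0 new. Total: 16.

16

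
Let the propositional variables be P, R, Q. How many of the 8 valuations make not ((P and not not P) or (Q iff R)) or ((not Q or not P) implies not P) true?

6

Initial set: {T (not ((P and not not P) or (Q iff R)) or ((not Q or not P) implies not P))}.
T (not ((P and not not P) or (Q iff R)) or ((not Q or not P) implies not P)): β-rule — branch into T not ((P and not not P) or (Q iff R))  //  T ((not Q or not P) implies not P).
  branch 1 (add T not ((P and not not P) or (Q iff R))):
    T not ((P and not not P) or (Q iff R)): α-rule — add F (P and not not P), F (Q iff R).
    F (P and not not P): β-rule — branch into F P  //  F not not P.
      branch 1.1 (add F P):
        F (Q iff R): β-rule — branch into T Q, F R  //  F Q, T R.
          branch 1.1.1 (add T Q, F R):
            ○ open, literals {P=false, Q=true, R=false}.
          branch 1.1.2 (add F Q, T R):
            ○ open, literals {P=false, Q=false, R=true}.
      branch 1.2 (add F not not P):
        F not not P: drop double negation, giving F P.
        F (Q iff R): β-rule — branch into T Q, F R  //  F Q, T R.
          branch 1.2.1 (add T Q, F R):
            ○ open, literals {P=false, Q=true, R=false}.
          branch 1.2.2 (add F Q, T R):
            ○ open, literals {P=false, Q=false, R=true}.
  branch 2 (add T ((not Q or not P) implies not P)):
    T ((not Q or not P) implies not P): β-rule — branch into F (not Q or not P)  //  T not P.
      branch 2.1 (add F (not Q or not P)):
        F (not Q or not P): α-rule — add F not Q, F not P.
        ○ open, literals {P=true, Q=true}.
      branch 2.2 (add T not P):
        ○ open, literals {P=false}.
0 branches closed, 6 open.
Each open branch fixes some atoms; the unmentioned ones are free. Counting distinct full assignments: branch {P=false, Q=true, R=false} (none free) contributes 1 new; branch {P=false, Q=false, R=true} (none free) contributes 1 new; branch {P=false, Q=true, R=false} (none free) contributes 0 new; branch {P=false, Q=false, R=true} (none free) contributes 0 new; branch {P=true, Q=true} (R) contributes 2 new; branch {P=false} (R, Q) contributes 2 new. Total: 6.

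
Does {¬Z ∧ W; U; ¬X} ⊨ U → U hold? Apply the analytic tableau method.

Yes

Initial set: {(¬Z ∧ W); U; ¬X; ¬(U → U)}.
(¬Z ∧ W): α-rule — add ¬Z, W.
¬(U → U): α-rule — add U, ¬U.
× closes — contains both U and ¬U.
All 1 branch closes.
Every branch closed, so the premises entail the conclusion.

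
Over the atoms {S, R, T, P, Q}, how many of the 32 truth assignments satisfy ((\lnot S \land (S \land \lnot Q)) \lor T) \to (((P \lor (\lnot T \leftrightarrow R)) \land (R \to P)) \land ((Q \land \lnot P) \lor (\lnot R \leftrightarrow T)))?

Initial set: {(((\lnot S \land (S \land \lnot Q)) \lor T) \to (((P \lor (\lnot T \leftrightarrow R)) \land (R \to P)) \land ((Q \land \lnot P) \lor (\lnot R \leftrightarrow T))))}.
(((\lnot S \land (S \land \lnot Q)) \lor T) \to (((P \lor (\lnot T \leftrightarrow R)) \land (R \to P)) \land ((Q \land \lnot P) \lor (\lnot R \leftrightarrow T)))): β-rule — branch into \lnot ((\lnot S \land (S \land \lnot Q)) \lor T)  //  (((P \lor (\lnot T \leftrightarrow R)) \land (R \to P)) \land ((Q \land \lnot P) \lor (\lnot R \leftrightarrow T))).
  branch 1 (add \lnot ((\lnot S \land (S \land \lnot Q)) \lor T)):
    \lnot ((\lnot S \land (S \land \lnot Q)) \lor T): α-rule — add \lnot (\lnot S \land (S \land \lnot Q)), \lnot T.
    \lnot (\lnot S \land (S \land \lnot Q)): β-rule — branch into \lnot \lnot S  //  \lnot (S \land \lnot Q).
      branch 1.1 (add \lnot \lnot S):
        ○ open, literals {S=true, T=false}.
      branch 1.2 (add \lnot (S \land \lnot Q)):
        \lnot (S \land \lnot Q): β-rule — branch into \lnot S  //  \lnot \lnot Q.
          branch 1.2.1 (add \lnot S):
            ○ open, literals {S=false, T=false}.
          branch 1.2.2 (add \lnot \lnot Q):
            ○ open, literals {Q=true, T=false}.
  branch 2 (add (((P \lor (\lnot T \leftrightarrow R)) \land (R \to P)) \land ((Q \land \lnot P) \lor (\lnot R \leftrightarrow T)))):
    (((P \lor (\lnot T \leftrightarrow R)) \land (R \to P)) \land ((Q \land \lnot P) \lor (\lnot R \leftrightarrow T))): α-rule — add ((P \lor (\lnot T \leftrightarrow R)) \land (R \to P)), ((Q \land \lnot P) \lor (\lnot R \leftrightarrow T)).
    ((P \lor (\lnot T \leftrightarrow R)) \land (R \to P)): α-rule — add (P \lor (\lnot T \leftrightarrow R)), (R \to P).
    ((Q \land \lnot P) \lor (\lnot R \leftrightarrow T)): β-rule — branch into (Q \land \lnot P)  //  (\lnot R \leftrightarrow T).
      branch 2.1 (add (Q \land \lnot P)):
        (Q \land \lnot P): α-rule — add Q, \lnot P.
        (P \lor (\lnot T \leftrightarrow R)): β-rule — branch into P  //  (\lnot T \leftrightarrow R).
          branch 2.1.1 (add P):
            × closes — contains both P and \lnot P.
          branch 2.1.2 (add (\lnot T \leftrightarrow R)):
            (R \to P): β-rule — branch into \lnot R  //  P.
              branch 2.1.2.1 (add \lnot R):
                (\lnot T \leftrightarrow R): β-rule — branch into \lnot T, R  //  \lnot \lnot T, \lnot R.
                  branch 2.1.2.1.1 (add \lnot T, R):
                    × closes — contains both R and \lnot R.
                  branch 2.1.2.1.2 (add \lnot \lnot T, \lnot R):
                    ○ open, literals {P=false, Q=true, R=false, T=true}.
              branch 2.1.2.2 (add P):
                × closes — contains both P and \lnot P.
      branch 2.2 (add (\lnot R \leftrightarrow T)):
        (P \lor (\lnot T \leftrightarrow R)): β-rule — branch into P  //  (\lnot T \leftrightarrow R).
          branch 2.2.1 (add P):
            (R \to P): β-rule — branch into \lnot R  //  P.
              branch 2.2.1.1 (add \lnot R):
                (\lnot R \leftrightarrow T): β-rule — branch into \lnot R, T  //  \lnot \lnot R, \lnot T.
                  branch 2.2.1.1.1 (add \lnot R, T):
                    ○ open, literals {P=true, R=false, T=true}.
                  branch 2.2.1.1.2 (add \lnot \lnot R, \lnot T):
                    × closes — contains both R and \lnot R.
              branch 2.2.1.2 (add P):
                (\lnot R \leftrightarrow T): β-rule — branch into \lnot R, T  //  \lnot \lnot R, \lnot T.
                  branch 2.2.1.2.1 (add \lnot R, T):
                    ○ open, literals {P=true, R=false, T=true}.
                  branch 2.2.1.2.2 (add \lnot \lnot R, \lnot T):
                    ○ open, literals {P=true, R=true, T=false}.
          branch 2.2.2 (add (\lnot T \leftrightarrow R)):
            (R \to P): β-rule — branch into \lnot R  //  P.
              branch 2.2.2.1 (add \lnot R):
                (\lnot R \leftrightarrow T): β-rule — branch into \lnot R, T  //  \lnot \lnot R, \lnot T.
                  branch 2.2.2.1.1 (add \lnot R, T):
                    (\lnot T \leftrightarrow R): β-rule — branch into \lnot T, R  //  \lnot \lnot T, \lnot R.
                      branch 2.2.2.1.1.1 (add \lnot T, R):
                        × closes — contains both T and \lnot T.
                      branch 2.2.2.1.1.2 (add \lnot \lnot T, \lnot R):
                        ○ open, literals {R=false, T=true}.
                  branch 2.2.2.1.2 (add \lnot \lnot R, \lnot T):
                    × closes — contains both R and \lnot R.
              branch 2.2.2.2 (add P):
                (\lnot R \leftrightarrow T): β-rule — branch into \lnot R, T  //  \lnot \lnot R, \lnot T.
                  branch 2.2.2.2.1 (add \lnot R, T):
                    (\lnot T \leftrightarrow R): β-rule — branch into \lnot T, R  //  \lnot \lnot T, \lnot R.
                      branch 2.2.2.2.1.1 (add \lnot T, R):
                        × closes — contains both T and \lnot T.
                      branch 2.2.2.2.1.2 (add \lnot \lnot T, \lnot R):
                        ○ open, literals {P=true, R=false, T=true}.
                  branch 2.2.2.2.2 (add \lnot \lnot R, \lnot T):
                    (\lnot T \leftrightarrow R): β-rule — branch into \lnot T, R  //  \lnot \lnot T, \lnot R.
                      branch 2.2.2.2.2.1 (add \lnot T, R):
                        ○ open, literals {P=true, R=true, T=false}.
                      branch 2.2.2.2.2.2 (add \lnot \lnot T, \lnot R):
                        × closes — contains both T and \lnot T.
8 branches closed, 10 open.
Each open branch fixes some atoms; the unmentioned ones are free. Counting distinct full assignments: branch {S=true, T=false} (R, P, Q) contributes 8 new; branch {S=false, T=false} (R, P, Q) contributes 8 new; branch {Q=true, T=false} (S, R, P) contributes 0 new; branch {P=false, Q=true, R=false, T=true} (S) contributes 2 new; branch {P=true, R=false, T=true} (S, Q) contributes 4 new; branch {P=true, R=false, T=true} (S, Q) contributes 0 new; branch {P=true, R=true, T=false} (S, Q) contributes 0 new; branch {R=false, T=true} (S, P, Q) contributes 2 new; branch {P=true, R=false, T=true} (S, Q) contributes 0 new; branch {P=true, R=true, T=false} (S, Q) contributes 0 new. Total: 24.

24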